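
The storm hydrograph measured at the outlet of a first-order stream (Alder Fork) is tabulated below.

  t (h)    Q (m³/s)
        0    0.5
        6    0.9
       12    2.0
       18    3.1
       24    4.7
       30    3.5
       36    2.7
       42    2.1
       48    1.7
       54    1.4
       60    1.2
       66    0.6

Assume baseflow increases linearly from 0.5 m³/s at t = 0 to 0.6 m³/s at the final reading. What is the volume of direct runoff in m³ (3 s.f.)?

Direct-runoff ordinates (Q − Q_b): 0.00, 0.39, 1.48, 2.57, 4.16, 2.95, 2.15, 1.54, 1.13, 0.82, 0.61, 0.00 m³/s.
ΣQ_DR = 17.80 m³/s.
With Δt = 6 h = 21600 s, V = ΣQ_DR · Δt = 17.80 × 21600 = 3.84 × 10^5 m³.

V ≈ 3.84 × 10^5 m³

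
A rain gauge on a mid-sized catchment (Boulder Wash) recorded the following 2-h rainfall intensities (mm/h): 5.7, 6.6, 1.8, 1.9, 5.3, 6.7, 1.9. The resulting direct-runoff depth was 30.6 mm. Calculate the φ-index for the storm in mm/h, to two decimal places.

Only the 4 blocks with intensity above φ contribute runoff: 5.7, 6.6, 5.3, 6.7 mm/h.
Σ(I−φ)·Δt = d  ⇒  (5.7+6.6+5.3+6.7 − 4φ)·2 = 30.6
φ = (24.30 − 30.6/2) / 4 = 2.25 mm/h.

φ ≈ 2.25 mm/h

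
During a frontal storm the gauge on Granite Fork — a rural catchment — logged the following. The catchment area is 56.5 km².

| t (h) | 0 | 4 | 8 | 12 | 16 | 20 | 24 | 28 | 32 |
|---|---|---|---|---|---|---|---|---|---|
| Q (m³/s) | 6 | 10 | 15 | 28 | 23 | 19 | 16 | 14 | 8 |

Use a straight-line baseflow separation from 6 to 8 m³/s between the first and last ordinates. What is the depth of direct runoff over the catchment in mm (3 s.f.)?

d ≈ 19.4 mm

Direct runoff: 0.00, 3.75, 8.50, 21.25, 16.00, 11.75, 8.50, 6.25, 0.00 m³/s; ΣQ_DR = 76.00 m³/s.
V = ΣQ_DR · Δt = 76.00 × 14400 s = 1.094 × 10^6 m³.
Over A = 56.5 km², depth = V / A = 19.4 mm.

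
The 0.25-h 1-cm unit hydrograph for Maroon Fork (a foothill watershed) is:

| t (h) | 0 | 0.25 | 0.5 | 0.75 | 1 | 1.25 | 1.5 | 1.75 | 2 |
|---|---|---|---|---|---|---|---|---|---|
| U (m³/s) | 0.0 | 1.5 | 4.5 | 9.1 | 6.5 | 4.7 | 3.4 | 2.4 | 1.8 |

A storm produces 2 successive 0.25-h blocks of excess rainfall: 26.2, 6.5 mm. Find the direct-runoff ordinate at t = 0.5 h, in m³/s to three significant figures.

Q ≈ 12.8 m³/s

By discrete convolution, Q_j = Σ (P_i / 10 mm) · U_{j−i}.
At t = 0.5 h (j=2): Q = (26.2/10)·4.5 + (6.5/10)·1.5 = 12.8 m³/s.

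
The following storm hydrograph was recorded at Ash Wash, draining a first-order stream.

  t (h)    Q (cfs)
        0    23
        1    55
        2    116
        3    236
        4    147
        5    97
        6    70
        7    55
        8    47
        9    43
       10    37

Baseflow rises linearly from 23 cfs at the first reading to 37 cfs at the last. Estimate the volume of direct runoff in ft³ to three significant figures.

V ≈ 2.15 × 10^6 ft³

Direct-runoff ordinates (Q − Q_b): 0.00, 30.60, 90.20, 208.80, 118.40, 67.00, 38.60, 22.20, 12.80, 7.40, 0.00 cfs.
ΣQ_DR = 596.0 cfs.
With Δt = 1 h = 3600 s, V = ΣQ_DR · Δt = 596.0 × 3600 = 2.15 × 10^6 ft³.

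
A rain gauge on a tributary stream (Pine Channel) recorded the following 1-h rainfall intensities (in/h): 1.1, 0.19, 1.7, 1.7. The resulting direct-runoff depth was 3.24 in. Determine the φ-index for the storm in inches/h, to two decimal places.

Only the 3 blocks with intensity above φ contribute runoff: 1.1, 1.7, 1.7 in/h.
Σ(I−φ)·Δt = d  ⇒  (1.1+1.7+1.7 − 3φ)·1 = 3.24
φ = (4.500 − 3.24/1) / 3 = 0.42 in/h.

φ ≈ 0.42 in/h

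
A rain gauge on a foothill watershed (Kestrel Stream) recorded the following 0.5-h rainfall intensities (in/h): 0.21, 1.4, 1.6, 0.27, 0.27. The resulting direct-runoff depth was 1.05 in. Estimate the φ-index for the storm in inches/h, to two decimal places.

φ ≈ 0.45 in/h

Only the 2 blocks with intensity above φ contribute runoff: 1.4, 1.6 in/h.
Σ(I−φ)·Δt = d  ⇒  (1.4+1.6 − 2φ)·0.5 = 1.05
φ = (3.000 − 1.05/0.5) / 2 = 0.45 in/h.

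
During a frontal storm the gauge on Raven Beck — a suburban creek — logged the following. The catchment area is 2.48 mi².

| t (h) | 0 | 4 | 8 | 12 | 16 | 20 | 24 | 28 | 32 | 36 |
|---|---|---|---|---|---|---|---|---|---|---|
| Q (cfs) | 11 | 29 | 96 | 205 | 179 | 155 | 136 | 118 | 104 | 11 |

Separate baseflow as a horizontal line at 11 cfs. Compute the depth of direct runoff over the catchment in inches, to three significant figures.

d ≈ 2.33 in

Direct runoff: 0.0, 18.0, 85.0, 194.0, 168.0, 144.0, 125.0, 107.0, 93.0, 0.0 cfs; ΣQ_DR = 934.0 cfs.
V = ΣQ_DR · Δt = 934.0 × 14400 s = 1.345 × 10^7 ft³.
Over A = 2.48 mi², depth = V / A = 2.33 in.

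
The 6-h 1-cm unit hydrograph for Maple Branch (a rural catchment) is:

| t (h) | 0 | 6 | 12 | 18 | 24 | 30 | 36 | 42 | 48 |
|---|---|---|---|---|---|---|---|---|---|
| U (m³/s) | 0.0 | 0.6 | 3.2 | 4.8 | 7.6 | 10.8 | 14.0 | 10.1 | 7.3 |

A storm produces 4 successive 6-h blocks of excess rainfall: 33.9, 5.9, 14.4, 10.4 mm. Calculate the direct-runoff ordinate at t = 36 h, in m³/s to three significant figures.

Q ≈ 69.8 m³/s

By discrete convolution, Q_j = Σ (P_i / 10 mm) · U_{j−i}.
At t = 36 h (j=6): Q = (33.9/10)·14.0 + (5.9/10)·10.8 + (14.4/10)·7.6 + (10.4/10)·4.8 = 69.8 m³/s.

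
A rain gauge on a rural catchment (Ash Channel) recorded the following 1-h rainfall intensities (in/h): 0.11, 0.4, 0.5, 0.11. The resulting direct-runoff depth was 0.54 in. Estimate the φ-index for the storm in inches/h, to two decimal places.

Only the 2 blocks with intensity above φ contribute runoff: 0.4, 0.5 in/h.
Σ(I−φ)·Δt = d  ⇒  (0.4+0.5 − 2φ)·1 = 0.54
φ = (0.9000 − 0.54/1) / 2 = 0.18 in/h.

φ ≈ 0.18 in/h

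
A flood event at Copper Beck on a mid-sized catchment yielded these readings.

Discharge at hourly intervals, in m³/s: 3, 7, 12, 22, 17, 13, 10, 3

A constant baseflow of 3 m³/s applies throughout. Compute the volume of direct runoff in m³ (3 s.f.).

Direct-runoff ordinates (Q − Q_b): 0.0, 4.0, 9.0, 19.0, 14.0, 10.0, 7.0, 0.0 m³/s.
ΣQ_DR = 63.00 m³/s.
With Δt = 1 h = 3600 s, V = ΣQ_DR · Δt = 63.00 × 3600 = 2.27 × 10^5 m³.

V ≈ 2.27 × 10^5 m³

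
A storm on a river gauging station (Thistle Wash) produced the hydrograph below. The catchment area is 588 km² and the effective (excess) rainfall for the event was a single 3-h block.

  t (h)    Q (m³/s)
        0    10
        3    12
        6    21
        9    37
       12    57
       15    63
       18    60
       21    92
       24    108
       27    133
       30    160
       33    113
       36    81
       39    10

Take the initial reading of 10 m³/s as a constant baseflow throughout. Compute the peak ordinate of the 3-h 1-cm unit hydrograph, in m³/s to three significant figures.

Direct runoff: 0.0, 2.0, 11.0, 27.0, 47.0, 53.0, 50.0, 82.0, 98.0, 123.0, 150.0, 103.0, 71.0, 0.0 m³/s; ΣQ_DR = 817.0 m³/s, peak = 150.0 m³/s.
Runoff depth d = ΣQ_DR·Δt / A = 817.0 × 10800 / (588 km²) = 15.01 mm.
The 1-cm UH is the DRH scaled by (10 mm)/d, so U_p = 150.0 × 10/15.01 = 100 m³/s.

U_p ≈ 100 m³/s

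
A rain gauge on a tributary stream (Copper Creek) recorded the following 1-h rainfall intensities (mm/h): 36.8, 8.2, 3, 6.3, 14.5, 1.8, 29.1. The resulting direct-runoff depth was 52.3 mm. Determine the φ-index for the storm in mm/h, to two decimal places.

φ ≈ 9.37 mm/h

Only the 3 blocks with intensity above φ contribute runoff: 36.8, 14.5, 29.1 mm/h.
Σ(I−φ)·Δt = d  ⇒  (36.8+14.5+29.1 − 3φ)·1 = 52.3
φ = (80.40 − 52.3/1) / 3 = 9.37 mm/h.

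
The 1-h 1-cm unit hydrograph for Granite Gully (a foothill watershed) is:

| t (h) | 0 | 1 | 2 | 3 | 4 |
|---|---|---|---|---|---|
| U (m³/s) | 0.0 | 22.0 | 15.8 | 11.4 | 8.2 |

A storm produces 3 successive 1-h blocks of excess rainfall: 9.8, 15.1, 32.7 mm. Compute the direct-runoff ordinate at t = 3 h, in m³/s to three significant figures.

By discrete convolution, Q_j = Σ (P_i / 10 mm) · U_{j−i}.
At t = 3 h (j=3): Q = (9.8/10)·11.4 + (15.1/10)·15.8 + (32.7/10)·22.0 = 107 m³/s.

Q ≈ 107 m³/s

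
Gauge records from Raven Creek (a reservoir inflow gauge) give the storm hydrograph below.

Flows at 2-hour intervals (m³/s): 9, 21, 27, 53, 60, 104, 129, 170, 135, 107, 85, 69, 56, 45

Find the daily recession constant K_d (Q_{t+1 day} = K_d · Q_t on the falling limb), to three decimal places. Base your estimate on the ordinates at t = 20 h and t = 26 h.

Between t = 20 h and t = 26 h the flow falls from 85 to 45 m³/s over 3×2 h = 6 h.
Per-interval ratio K = (45/85)^(1/3) = 0.8090; K_d = K^(24/2) = 0.079.

K_d ≈ 0.079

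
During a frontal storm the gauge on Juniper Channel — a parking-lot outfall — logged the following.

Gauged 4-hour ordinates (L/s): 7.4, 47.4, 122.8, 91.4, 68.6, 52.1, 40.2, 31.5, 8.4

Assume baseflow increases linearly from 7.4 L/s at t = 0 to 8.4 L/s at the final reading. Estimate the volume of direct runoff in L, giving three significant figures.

V ≈ 5.74 × 10^6 L

Direct-runoff ordinates (Q − Q_b): 0.00, 39.88, 115.15, 83.62, 60.70, 44.08, 32.05, 23.23, 0.00 L/s.
ΣQ_DR = 398.7 L/s.
With Δt = 4 h = 14400 s, V = ΣQ_DR · Δt = 398.7 × 14400 = 5.74 × 10^6 L.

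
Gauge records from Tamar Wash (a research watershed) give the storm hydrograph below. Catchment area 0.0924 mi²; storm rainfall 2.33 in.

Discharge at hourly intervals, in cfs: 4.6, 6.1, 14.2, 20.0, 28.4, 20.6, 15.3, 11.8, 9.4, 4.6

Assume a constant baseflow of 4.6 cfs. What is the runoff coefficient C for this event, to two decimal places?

ΣQ_DR = 89.00 cfs; V = ΣQ_DR·Δt = 3.204 × 10^5 ft³.
Runoff depth d = V / A = 1.493 in.
C = d / P = 1.493 / 2.33 = 0.64.

C ≈ 0.64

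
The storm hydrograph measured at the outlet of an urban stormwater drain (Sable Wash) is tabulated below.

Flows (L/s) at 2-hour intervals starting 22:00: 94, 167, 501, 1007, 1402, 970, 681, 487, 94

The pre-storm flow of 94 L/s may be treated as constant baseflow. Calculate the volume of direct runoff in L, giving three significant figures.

Direct-runoff ordinates (Q − Q_b): 0.0, 73.0, 407.0, 913.0, 1308.0, 876.0, 587.0, 393.0, 0.0 L/s.
ΣQ_DR = 4557 L/s.
With Δt = 2 h = 7200 s, V = ΣQ_DR · Δt = 4557 × 7200 = 3.28 × 10^7 L.

V ≈ 3.28 × 10^7 L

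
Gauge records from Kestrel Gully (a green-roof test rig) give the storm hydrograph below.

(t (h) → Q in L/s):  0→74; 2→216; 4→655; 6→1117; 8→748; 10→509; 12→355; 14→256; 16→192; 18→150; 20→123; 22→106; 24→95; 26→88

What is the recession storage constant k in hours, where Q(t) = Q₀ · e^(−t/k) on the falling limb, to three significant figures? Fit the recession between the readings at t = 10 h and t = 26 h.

On the falling limb, Q drops from 509 to 88 L/s between t = 10 h and t = 26 h (Δt = 16 h).
k = −Δt / ln(Q₂/Q₁) = −16 / ln(88/509) = 9.12 h.

k ≈ 9.12 h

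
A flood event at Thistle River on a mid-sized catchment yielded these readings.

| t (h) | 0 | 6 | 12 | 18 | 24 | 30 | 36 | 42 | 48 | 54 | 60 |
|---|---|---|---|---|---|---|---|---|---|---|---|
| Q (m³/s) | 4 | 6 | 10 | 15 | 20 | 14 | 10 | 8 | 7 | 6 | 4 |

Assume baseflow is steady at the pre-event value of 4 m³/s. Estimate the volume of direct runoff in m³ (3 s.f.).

Direct-runoff ordinates (Q − Q_b): 0.0, 2.0, 6.0, 11.0, 16.0, 10.0, 6.0, 4.0, 3.0, 2.0, 0.0 m³/s.
ΣQ_DR = 60.00 m³/s.
With Δt = 6 h = 21600 s, V = ΣQ_DR · Δt = 60.00 × 21600 = 1.30 × 10^6 m³.

V ≈ 1.30 × 10^6 m³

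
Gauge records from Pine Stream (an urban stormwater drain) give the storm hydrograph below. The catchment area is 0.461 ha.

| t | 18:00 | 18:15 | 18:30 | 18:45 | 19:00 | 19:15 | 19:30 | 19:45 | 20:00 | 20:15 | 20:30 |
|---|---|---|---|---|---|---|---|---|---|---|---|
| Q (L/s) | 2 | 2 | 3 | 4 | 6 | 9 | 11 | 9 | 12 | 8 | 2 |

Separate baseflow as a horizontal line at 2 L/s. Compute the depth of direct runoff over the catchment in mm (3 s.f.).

d ≈ 8.98 mm

Direct runoff: 0.0, 0.0, 1.0, 2.0, 4.0, 7.0, 9.0, 7.0, 10.0, 6.0, 0.0 L/s; ΣQ_DR = 46.00 L/s.
V = ΣQ_DR · Δt = 46.00 × 900 s = 41400 L.
Over A = 0.461 ha, depth = V / A = 8.98 mm.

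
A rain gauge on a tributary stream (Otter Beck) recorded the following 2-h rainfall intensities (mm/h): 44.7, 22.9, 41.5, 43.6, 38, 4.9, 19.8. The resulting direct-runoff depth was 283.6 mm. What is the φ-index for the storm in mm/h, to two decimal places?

φ ≈ 11.45 mm/h

Only the 6 blocks with intensity above φ contribute runoff: 44.7, 22.9, 41.5, 43.6, 38, 19.8 mm/h.
Σ(I−φ)·Δt = d  ⇒  (44.7+22.9+41.5+43.6+38+19.8 − 6φ)·2 = 283.6
φ = (210.5 − 283.6/2) / 6 = 11.45 mm/h.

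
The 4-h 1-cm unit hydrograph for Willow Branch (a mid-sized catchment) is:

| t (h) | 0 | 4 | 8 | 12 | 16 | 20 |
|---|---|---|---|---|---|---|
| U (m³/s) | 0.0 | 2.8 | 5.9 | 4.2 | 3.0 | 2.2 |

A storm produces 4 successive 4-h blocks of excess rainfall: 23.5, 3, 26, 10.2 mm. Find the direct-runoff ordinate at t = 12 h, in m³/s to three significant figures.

Q ≈ 18.9 m³/s

By discrete convolution, Q_j = Σ (P_i / 10 mm) · U_{j−i}.
At t = 12 h (j=3): Q = (23.5/10)·4.2 + (3/10)·5.9 + (26/10)·2.8 + (10.2/10)·0.0 = 18.9 m³/s.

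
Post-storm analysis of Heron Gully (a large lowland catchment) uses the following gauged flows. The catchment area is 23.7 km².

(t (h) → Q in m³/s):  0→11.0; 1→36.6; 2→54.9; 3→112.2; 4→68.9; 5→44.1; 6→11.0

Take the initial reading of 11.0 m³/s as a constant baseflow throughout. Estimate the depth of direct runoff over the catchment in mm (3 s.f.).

Direct runoff: 0.0, 25.6, 43.9, 101.2, 57.9, 33.1, 0.0 m³/s; ΣQ_DR = 261.7 m³/s.
V = ΣQ_DR · Δt = 261.7 × 3600 s = 9.421 × 10^5 m³.
Over A = 23.7 km², depth = V / A = 39.8 mm.

d ≈ 39.8 mm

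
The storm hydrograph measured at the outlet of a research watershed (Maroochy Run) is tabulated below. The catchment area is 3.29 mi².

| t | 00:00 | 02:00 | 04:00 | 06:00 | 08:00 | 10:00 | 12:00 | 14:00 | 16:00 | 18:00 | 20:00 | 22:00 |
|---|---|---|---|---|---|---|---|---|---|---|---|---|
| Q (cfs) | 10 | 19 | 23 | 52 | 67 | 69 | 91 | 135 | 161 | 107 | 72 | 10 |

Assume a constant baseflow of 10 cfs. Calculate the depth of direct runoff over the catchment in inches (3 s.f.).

d ≈ 0.656 in

Direct runoff: 0.0, 9.0, 13.0, 42.0, 57.0, 59.0, 81.0, 125.0, 151.0, 97.0, 62.0, 0.0 cfs; ΣQ_DR = 696.0 cfs.
V = ΣQ_DR · Δt = 696.0 × 7200 s = 5.011 × 10^6 ft³.
Over A = 3.29 mi², depth = V / A = 0.656 in.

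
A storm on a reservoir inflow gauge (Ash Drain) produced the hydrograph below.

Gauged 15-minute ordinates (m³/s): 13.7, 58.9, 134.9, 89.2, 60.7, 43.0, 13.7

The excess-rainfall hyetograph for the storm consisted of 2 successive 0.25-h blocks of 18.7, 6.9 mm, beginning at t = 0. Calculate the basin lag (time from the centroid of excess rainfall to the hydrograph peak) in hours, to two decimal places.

Centroid of excess rainfall: t_c = Σ P_i·t̄_i / ΣP_i = 0.1924 h (block centres at 0.125, 0.375 h).
Hydrograph peak occurs at t = 0.5 h, so basin lag t_L = 0.5 − 0.1924 = 0.31 h.

t_L ≈ 0.31 h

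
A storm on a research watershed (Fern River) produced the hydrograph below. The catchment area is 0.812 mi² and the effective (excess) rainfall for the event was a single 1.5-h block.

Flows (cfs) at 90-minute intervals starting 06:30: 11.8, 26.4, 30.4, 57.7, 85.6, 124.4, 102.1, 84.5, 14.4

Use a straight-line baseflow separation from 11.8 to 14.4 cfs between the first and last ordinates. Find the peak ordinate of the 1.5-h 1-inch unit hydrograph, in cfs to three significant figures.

Direct runoff: 0.00, 14.28, 17.95, 44.92, 72.50, 110.97, 88.35, 70.42, 0.00 cfs; ΣQ_DR = 419.4 cfs, peak = 110.97 cfs.
Runoff depth d = ΣQ_DR·Δt / A = 419.4 × 5400 / (0.812 mi²) = 1.201 in.
The 1-inch UH is the DRH scaled by (1 in)/d, so U_p = 110.97 × 1/1.201 = 92.4 cfs.

U_p ≈ 92.4 cfs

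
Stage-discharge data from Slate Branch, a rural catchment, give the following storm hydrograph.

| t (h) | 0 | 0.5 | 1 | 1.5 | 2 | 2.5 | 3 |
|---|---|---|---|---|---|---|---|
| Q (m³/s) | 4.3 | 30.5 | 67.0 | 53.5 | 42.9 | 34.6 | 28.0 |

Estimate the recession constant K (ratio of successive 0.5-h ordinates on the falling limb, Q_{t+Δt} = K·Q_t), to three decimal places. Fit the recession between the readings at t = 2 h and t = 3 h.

Using the recession-limb readings at t = 2 h and t = 3 h: Q falls from 42.9 to 28.0 m³/s over 2 intervals.
K = (Q₂/Q₁)^(1/2) = (28.0/42.9)^(1/2) = 0.808.

K ≈ 0.808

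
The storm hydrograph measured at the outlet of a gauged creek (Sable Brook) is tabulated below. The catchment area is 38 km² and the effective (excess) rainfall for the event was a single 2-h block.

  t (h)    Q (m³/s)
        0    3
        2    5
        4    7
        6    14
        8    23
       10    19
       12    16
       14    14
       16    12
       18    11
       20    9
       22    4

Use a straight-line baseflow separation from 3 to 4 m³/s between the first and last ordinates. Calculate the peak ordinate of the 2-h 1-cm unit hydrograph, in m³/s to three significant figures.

Direct runoff: 0.00, 1.91, 3.82, 10.73, 19.64, 15.55, 12.45, 10.36, 8.27, 7.18, 5.09, 0.00 m³/s; ΣQ_DR = 95.00 m³/s, peak = 19.64 m³/s.
Runoff depth d = ΣQ_DR·Δt / A = 95.00 × 7200 / (38 km²) = 18.00 mm.
The 1-cm UH is the DRH scaled by (10 mm)/d, so U_p = 19.64 × 10/18.00 = 10.9 m³/s.

U_p ≈ 10.9 m³/s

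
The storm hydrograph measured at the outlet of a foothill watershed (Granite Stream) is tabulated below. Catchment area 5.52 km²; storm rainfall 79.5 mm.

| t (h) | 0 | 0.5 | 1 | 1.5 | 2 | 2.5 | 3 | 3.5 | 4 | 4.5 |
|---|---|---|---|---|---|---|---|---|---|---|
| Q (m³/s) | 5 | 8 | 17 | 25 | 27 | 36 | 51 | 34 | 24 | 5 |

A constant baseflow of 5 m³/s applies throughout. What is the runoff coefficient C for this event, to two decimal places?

C ≈ 0.75

ΣQ_DR = 182.0 m³/s; V = ΣQ_DR·Δt = 3.276 × 10^5 m³.
Runoff depth d = V / A = 59.35 mm.
C = d / P = 59.35 / 79.5 = 0.75.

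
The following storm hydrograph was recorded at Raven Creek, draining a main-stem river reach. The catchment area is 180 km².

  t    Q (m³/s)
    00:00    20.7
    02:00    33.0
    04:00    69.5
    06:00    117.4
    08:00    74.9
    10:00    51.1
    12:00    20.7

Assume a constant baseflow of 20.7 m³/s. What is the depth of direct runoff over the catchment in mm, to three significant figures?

d ≈ 9.70 mm

Direct runoff: 0.0, 12.3, 48.8, 96.7, 54.2, 30.4, 0.0 m³/s; ΣQ_DR = 242.4 m³/s.
V = ΣQ_DR · Δt = 242.4 × 7200 s = 1.745 × 10^6 m³.
Over A = 180 km², depth = V / A = 9.70 mm.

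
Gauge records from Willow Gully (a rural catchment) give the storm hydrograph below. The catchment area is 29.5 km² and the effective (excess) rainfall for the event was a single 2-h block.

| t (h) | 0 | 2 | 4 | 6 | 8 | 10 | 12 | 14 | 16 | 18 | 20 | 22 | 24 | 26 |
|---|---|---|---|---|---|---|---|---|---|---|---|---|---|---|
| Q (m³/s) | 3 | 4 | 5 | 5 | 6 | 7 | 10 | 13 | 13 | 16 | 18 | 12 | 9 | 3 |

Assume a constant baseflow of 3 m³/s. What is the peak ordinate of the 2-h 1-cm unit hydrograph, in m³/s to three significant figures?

Direct runoff: 0.0, 1.0, 2.0, 2.0, 3.0, 4.0, 7.0, 10.0, 10.0, 13.0, 15.0, 9.0, 6.0, 0.0 m³/s; ΣQ_DR = 82.00 m³/s, peak = 15.0 m³/s.
Runoff depth d = ΣQ_DR·Δt / A = 82.00 × 7200 / (29.5 km²) = 20.01 mm.
The 1-cm UH is the DRH scaled by (10 mm)/d, so U_p = 15.0 × 10/20.01 = 7.49 m³/s.

U_p ≈ 7.49 m³/s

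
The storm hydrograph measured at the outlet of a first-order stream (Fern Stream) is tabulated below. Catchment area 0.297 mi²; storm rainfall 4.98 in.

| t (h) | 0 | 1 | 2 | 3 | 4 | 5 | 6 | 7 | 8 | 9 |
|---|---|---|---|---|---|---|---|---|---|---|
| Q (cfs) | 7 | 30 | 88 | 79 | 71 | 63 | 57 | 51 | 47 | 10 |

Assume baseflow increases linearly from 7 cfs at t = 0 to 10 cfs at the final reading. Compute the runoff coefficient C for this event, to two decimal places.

ΣQ_DR = 418.0 cfs; V = ΣQ_DR·Δt = 1.505 × 10^6 ft³.
Runoff depth d = V / A = 2.181 in.
C = d / P = 2.181 / 4.98 = 0.44.

C ≈ 0.44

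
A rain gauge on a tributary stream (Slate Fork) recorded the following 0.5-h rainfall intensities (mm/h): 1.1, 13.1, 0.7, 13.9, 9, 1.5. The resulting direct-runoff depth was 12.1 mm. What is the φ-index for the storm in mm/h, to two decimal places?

Only the 3 blocks with intensity above φ contribute runoff: 13.1, 13.9, 9 mm/h.
Σ(I−φ)·Δt = d  ⇒  (13.1+13.9+9 − 3φ)·0.5 = 12.1
φ = (36.00 − 12.1/0.5) / 3 = 3.93 mm/h.

φ ≈ 3.93 mm/h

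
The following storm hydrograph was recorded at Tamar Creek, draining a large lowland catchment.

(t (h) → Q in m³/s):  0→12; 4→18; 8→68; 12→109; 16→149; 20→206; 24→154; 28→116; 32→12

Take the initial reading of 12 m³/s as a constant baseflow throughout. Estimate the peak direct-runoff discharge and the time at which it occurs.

Q_p = 194.0 m³/s at t = 20 h

Subtracting baseflow gives direct-runoff ordinates: 0.0, 6.0, 56.0, 97.0, 137.0, 194.0, 142.0, 104.0, 0.0 m³/s.
The maximum is 194.0 m³/s, occurring at the reading for t = 20 h.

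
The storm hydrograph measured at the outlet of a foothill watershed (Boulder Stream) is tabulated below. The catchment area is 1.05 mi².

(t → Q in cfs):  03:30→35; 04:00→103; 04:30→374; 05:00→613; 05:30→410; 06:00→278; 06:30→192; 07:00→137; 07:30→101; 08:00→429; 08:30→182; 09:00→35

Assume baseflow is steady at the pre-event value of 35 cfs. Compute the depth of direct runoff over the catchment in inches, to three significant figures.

d ≈ 1.82 in

Direct runoff: 0.0, 68.0, 339.0, 578.0, 375.0, 243.0, 157.0, 102.0, 66.0, 394.0, 147.0, 0.0 cfs; ΣQ_DR = 2469 cfs.
V = ΣQ_DR · Δt = 2469 × 1800 s = 4.444 × 10^6 ft³.
Over A = 1.05 mi², depth = V / A = 1.82 in.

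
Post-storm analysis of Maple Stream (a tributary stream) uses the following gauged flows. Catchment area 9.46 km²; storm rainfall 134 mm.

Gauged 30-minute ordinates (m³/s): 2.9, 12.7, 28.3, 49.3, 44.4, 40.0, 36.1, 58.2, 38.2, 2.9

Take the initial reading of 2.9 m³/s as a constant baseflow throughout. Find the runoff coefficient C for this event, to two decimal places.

C ≈ 0.40

ΣQ_DR = 284.0 m³/s; V = ΣQ_DR·Δt = 5.112 × 10^5 m³.
Runoff depth d = V / A = 54.04 mm.
C = d / P = 54.04 / 134 = 0.40.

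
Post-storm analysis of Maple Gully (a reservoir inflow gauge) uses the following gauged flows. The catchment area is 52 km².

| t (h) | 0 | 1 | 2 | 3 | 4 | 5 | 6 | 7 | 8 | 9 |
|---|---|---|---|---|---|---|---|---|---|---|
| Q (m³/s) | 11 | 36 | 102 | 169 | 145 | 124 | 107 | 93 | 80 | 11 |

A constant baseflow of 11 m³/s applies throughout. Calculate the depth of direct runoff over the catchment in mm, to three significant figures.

d ≈ 53.2 mm

Direct runoff: 0.0, 25.0, 91.0, 158.0, 134.0, 113.0, 96.0, 82.0, 69.0, 0.0 m³/s; ΣQ_DR = 768.0 m³/s.
V = ΣQ_DR · Δt = 768.0 × 3600 s = 2.765 × 10^6 m³.
Over A = 52 km², depth = V / A = 53.2 mm.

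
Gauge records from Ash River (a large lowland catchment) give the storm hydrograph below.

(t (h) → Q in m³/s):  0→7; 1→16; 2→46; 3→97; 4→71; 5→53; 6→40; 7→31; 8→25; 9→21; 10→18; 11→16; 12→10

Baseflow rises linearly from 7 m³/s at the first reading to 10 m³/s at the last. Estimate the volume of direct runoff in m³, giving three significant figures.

V ≈ 1.23 × 10^6 m³

Direct-runoff ordinates (Q − Q_b): 0.00, 8.75, 38.50, 89.25, 63.00, 44.75, 31.50, 22.25, 16.00, 11.75, 8.50, 6.25, 0.00 m³/s.
ΣQ_DR = 340.5 m³/s.
With Δt = 1 h = 3600 s, V = ΣQ_DR · Δt = 340.5 × 3600 = 1.23 × 10^6 m³.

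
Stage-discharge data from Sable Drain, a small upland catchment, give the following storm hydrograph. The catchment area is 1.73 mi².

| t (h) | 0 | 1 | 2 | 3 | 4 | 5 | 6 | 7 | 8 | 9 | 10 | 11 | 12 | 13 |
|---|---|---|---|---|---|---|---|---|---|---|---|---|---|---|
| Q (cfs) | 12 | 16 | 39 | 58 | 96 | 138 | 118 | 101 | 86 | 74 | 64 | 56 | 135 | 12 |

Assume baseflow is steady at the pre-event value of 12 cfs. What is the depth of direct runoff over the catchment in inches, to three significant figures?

Direct runoff: 0.0, 4.0, 27.0, 46.0, 84.0, 126.0, 106.0, 89.0, 74.0, 62.0, 52.0, 44.0, 123.0, 0.0 cfs; ΣQ_DR = 837.0 cfs.
V = ΣQ_DR · Δt = 837.0 × 3600 s = 3.013 × 10^6 ft³.
Over A = 1.73 mi², depth = V / A = 0.750 in.

d ≈ 0.750 in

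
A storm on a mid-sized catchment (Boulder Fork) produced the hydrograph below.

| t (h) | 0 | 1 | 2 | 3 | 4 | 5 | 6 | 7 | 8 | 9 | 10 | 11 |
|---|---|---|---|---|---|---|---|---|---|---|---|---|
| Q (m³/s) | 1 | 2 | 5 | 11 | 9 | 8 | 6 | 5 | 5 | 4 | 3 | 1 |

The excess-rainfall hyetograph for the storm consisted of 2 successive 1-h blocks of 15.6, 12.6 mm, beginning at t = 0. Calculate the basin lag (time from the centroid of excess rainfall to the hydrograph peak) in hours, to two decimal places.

Centroid of excess rainfall: t_c = Σ P_i·t̄_i / ΣP_i = 0.9468 h (block centres at 0.5, 1.5 h).
Hydrograph peak occurs at t = 3 h, so basin lag t_L = 3 − 0.9468 = 2.05 h.

t_L ≈ 2.05 h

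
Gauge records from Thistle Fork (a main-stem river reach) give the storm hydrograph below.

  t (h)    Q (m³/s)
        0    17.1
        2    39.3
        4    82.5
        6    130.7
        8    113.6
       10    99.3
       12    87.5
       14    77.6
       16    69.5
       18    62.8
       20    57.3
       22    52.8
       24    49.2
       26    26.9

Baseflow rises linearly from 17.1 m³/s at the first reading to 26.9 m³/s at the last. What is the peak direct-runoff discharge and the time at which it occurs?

Subtracting baseflow gives direct-runoff ordinates: 0.00, 21.45, 63.89, 111.34, 93.48, 78.43, 65.88, 55.22, 46.37, 38.92, 32.66, 27.41, 23.05, 0.00 m³/s.
The maximum is 111.34 m³/s, occurring at the reading for t = 6 h.

Q_p = 111.34 m³/s at t = 6 h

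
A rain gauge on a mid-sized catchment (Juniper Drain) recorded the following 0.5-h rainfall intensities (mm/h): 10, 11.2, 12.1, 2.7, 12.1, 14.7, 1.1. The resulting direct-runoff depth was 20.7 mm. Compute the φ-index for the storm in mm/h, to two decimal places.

Only the 5 blocks with intensity above φ contribute runoff: 10, 11.2, 12.1, 12.1, 14.7 mm/h.
Σ(I−φ)·Δt = d  ⇒  (10+11.2+12.1+12.1+14.7 − 5φ)·0.5 = 20.7
φ = (60.10 − 20.7/0.5) / 5 = 3.74 mm/h.

φ ≈ 3.74 mm/h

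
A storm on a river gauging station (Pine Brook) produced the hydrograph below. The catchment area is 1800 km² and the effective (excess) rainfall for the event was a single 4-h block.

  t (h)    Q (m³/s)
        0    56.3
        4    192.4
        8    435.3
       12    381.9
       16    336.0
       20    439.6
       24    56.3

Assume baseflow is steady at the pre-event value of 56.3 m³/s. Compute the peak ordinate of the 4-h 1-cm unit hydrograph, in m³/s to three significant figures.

Direct runoff: 0.0, 136.1, 379.0, 325.6, 279.7, 383.3, 0.0 m³/s; ΣQ_DR = 1504 m³/s, peak = 383.3 m³/s.
Runoff depth d = ΣQ_DR·Δt / A = 1504 × 14400 / (1800 km²) = 12.03 mm.
The 1-cm UH is the DRH scaled by (10 mm)/d, so U_p = 383.3 × 10/12.03 = 319 m³/s.

U_p ≈ 319 m³/s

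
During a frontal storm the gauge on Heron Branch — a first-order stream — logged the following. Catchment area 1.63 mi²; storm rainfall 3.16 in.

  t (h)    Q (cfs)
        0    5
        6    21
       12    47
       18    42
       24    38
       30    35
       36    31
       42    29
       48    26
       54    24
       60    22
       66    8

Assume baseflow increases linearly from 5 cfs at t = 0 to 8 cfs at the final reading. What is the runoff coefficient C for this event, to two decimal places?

ΣQ_DR = 250.0 cfs; V = ΣQ_DR·Δt = 5.400 × 10^6 ft³.
Runoff depth d = V / A = 1.426 in.
C = d / P = 1.426 / 3.16 = 0.45.

C ≈ 0.45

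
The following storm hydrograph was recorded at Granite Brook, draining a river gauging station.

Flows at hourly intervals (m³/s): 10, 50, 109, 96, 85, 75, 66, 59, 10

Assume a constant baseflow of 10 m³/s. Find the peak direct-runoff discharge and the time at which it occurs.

Q_p = 99.0 m³/s at t = 2 h

Subtracting baseflow gives direct-runoff ordinates: 0.0, 40.0, 99.0, 86.0, 75.0, 65.0, 56.0, 49.0, 0.0 m³/s.
The maximum is 99.0 m³/s, occurring at the reading for t = 2 h.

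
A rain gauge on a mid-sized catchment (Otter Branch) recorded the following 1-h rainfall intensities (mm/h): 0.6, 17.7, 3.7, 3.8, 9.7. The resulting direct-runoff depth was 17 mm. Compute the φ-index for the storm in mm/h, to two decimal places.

φ ≈ 5.20 mm/h

Only the 2 blocks with intensity above φ contribute runoff: 17.7, 9.7 mm/h.
Σ(I−φ)·Δt = d  ⇒  (17.7+9.7 − 2φ)·1 = 17
φ = (27.40 − 17/1) / 2 = 5.20 mm/h.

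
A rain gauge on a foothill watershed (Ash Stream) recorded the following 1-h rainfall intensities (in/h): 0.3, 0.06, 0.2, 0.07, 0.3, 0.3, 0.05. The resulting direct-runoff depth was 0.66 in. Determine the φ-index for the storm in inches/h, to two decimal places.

φ ≈ 0.11 in/h

Only the 4 blocks with intensity above φ contribute runoff: 0.3, 0.2, 0.3, 0.3 in/h.
Σ(I−φ)·Δt = d  ⇒  (0.3+0.2+0.3+0.3 − 4φ)·1 = 0.66
φ = (1.100 − 0.66/1) / 4 = 0.11 in/h.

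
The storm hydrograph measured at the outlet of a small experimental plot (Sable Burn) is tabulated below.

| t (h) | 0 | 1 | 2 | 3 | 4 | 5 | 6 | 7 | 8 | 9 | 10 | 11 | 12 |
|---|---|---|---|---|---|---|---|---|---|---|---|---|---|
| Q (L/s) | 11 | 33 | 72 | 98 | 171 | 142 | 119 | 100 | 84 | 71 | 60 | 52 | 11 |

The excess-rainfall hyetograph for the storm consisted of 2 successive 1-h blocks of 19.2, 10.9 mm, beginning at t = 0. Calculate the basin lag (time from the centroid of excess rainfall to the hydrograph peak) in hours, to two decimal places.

Centroid of excess rainfall: t_c = Σ P_i·t̄_i / ΣP_i = 0.8621 h (block centres at 0.5, 1.5 h).
Hydrograph peak occurs at t = 4 h, so basin lag t_L = 4 − 0.8621 = 3.14 h.

t_L ≈ 3.14 h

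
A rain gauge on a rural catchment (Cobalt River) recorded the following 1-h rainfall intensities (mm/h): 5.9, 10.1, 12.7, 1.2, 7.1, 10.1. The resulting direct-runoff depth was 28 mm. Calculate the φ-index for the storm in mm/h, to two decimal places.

Only the 5 blocks with intensity above φ contribute runoff: 5.9, 10.1, 12.7, 7.1, 10.1 mm/h.
Σ(I−φ)·Δt = d  ⇒  (5.9+10.1+12.7+7.1+10.1 − 5φ)·1 = 28
φ = (45.90 − 28/1) / 5 = 3.58 mm/h.

φ ≈ 3.58 mm/h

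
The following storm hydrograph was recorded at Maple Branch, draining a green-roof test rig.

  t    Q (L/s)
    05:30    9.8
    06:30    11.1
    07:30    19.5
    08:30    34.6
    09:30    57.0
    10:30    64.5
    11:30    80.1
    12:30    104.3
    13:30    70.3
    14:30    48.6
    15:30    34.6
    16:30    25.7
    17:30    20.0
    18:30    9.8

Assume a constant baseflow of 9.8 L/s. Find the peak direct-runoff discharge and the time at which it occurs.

Subtracting baseflow gives direct-runoff ordinates: 0.0, 1.3, 9.7, 24.8, 47.2, 54.7, 70.3, 94.5, 60.5, 38.8, 24.8, 15.9, 10.2, 0.0 L/s.
The maximum is 94.5 L/s, occurring at the reading for t = 12:30.

Q_p = 94.5 L/s at t = 12:30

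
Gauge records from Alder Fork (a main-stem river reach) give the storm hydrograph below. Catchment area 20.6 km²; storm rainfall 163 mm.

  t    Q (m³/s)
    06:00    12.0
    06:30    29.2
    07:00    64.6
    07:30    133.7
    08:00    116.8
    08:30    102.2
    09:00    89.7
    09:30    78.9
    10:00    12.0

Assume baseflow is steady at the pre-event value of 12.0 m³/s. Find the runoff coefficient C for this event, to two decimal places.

ΣQ_DR = 531.1 m³/s; V = ΣQ_DR·Δt = 9.560 × 10^5 m³.
Runoff depth d = V / A = 46.41 mm.
C = d / P = 46.41 / 163 = 0.28.

C ≈ 0.28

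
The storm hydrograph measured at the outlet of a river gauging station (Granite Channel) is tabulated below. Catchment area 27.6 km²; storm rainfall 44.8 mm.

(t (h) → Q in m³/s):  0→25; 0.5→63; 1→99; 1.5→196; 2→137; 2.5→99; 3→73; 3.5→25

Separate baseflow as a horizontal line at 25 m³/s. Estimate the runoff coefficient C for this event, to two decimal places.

ΣQ_DR = 517.0 m³/s; V = ΣQ_DR·Δt = 9.306 × 10^5 m³.
Runoff depth d = V / A = 33.72 mm.
C = d / P = 33.72 / 44.8 = 0.75.

C ≈ 0.75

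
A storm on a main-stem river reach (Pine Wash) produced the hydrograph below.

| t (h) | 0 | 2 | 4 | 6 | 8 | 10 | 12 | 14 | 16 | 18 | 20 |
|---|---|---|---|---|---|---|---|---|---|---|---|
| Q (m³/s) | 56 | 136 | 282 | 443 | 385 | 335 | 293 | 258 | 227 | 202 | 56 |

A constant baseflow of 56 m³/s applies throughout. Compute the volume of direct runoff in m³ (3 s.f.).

V ≈ 1.48 × 10^7 m³

Direct-runoff ordinates (Q − Q_b): 0.0, 80.0, 226.0, 387.0, 329.0, 279.0, 237.0, 202.0, 171.0, 146.0, 0.0 m³/s.
ΣQ_DR = 2057 m³/s.
With Δt = 2 h = 7200 s, V = ΣQ_DR · Δt = 2057 × 7200 = 1.48 × 10^7 m³.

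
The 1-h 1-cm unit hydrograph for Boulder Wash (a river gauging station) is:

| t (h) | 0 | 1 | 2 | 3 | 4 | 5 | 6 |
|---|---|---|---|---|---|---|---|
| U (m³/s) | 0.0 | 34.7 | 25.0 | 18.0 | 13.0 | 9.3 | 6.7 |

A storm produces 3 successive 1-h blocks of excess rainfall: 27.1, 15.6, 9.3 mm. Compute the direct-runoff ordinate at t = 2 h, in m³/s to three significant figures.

By discrete convolution, Q_j = Σ (P_i / 10 mm) · U_{j−i}.
At t = 2 h (j=2): Q = (27.1/10)·25.0 + (15.6/10)·34.7 + (9.3/10)·0.0 = 122 m³/s.

Q ≈ 122 m³/s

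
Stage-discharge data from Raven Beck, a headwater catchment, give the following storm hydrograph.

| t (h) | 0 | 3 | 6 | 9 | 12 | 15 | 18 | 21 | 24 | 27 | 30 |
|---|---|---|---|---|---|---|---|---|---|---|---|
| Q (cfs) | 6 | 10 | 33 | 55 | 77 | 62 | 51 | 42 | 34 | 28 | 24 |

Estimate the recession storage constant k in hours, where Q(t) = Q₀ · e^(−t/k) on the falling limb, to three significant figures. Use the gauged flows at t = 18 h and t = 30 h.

On the falling limb, Q drops from 51 to 24 cfs between t = 18 h and t = 30 h (Δt = 12 h).
k = −Δt / ln(Q₂/Q₁) = −12 / ln(24/51) = 15.9 h.

k ≈ 15.9 h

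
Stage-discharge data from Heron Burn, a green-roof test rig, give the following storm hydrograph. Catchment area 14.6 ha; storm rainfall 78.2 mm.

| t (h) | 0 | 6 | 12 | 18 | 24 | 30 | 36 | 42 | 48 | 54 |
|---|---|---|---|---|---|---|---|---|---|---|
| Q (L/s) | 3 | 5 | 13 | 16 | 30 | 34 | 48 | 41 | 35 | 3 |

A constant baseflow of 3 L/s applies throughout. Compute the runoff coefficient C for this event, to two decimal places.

ΣQ_DR = 198.0 L/s; V = ΣQ_DR·Δt = 4.277 × 10^6 L.
Runoff depth d = V / A = 29.29 mm.
C = d / P = 29.29 / 78.2 = 0.37.

C ≈ 0.37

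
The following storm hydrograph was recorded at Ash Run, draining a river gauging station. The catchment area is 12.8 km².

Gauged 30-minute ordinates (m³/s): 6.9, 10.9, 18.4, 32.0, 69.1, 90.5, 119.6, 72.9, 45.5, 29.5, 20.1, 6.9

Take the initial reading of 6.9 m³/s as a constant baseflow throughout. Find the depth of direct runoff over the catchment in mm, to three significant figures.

Direct runoff: 0.0, 4.0, 11.5, 25.1, 62.2, 83.6, 112.7, 66.0, 38.6, 22.6, 13.2, 0.0 m³/s; ΣQ_DR = 439.5 m³/s.
V = ΣQ_DR · Δt = 439.5 × 1800 s = 7.911 × 10^5 m³.
Over A = 12.8 km², depth = V / A = 61.8 mm.

d ≈ 61.8 mm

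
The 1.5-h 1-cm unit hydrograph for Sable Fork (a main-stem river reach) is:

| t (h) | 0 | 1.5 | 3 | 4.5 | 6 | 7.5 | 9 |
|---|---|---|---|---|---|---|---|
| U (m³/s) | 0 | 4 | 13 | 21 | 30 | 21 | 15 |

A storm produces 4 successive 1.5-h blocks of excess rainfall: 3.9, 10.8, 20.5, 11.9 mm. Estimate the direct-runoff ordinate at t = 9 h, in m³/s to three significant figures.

By discrete convolution, Q_j = Σ (P_i / 10 mm) · U_{j−i}.
At t = 9 h (j=6): Q = (3.9/10)·15 + (10.8/10)·21 + (20.5/10)·30 + (11.9/10)·21 = 115 m³/s.

Q ≈ 115 m³/s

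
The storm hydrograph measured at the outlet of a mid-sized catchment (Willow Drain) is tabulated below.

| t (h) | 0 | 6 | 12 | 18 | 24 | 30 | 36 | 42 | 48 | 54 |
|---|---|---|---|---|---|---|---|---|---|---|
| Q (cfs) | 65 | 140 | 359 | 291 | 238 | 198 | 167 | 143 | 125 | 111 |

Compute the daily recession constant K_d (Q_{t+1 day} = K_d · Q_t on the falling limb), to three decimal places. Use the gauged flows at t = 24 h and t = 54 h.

K_d ≈ 0.543

Between t = 24 h and t = 54 h the flow falls from 238 to 111 cfs over 5×6 h = 30 h.
Per-interval ratio K = (111/238)^(1/5) = 0.8585; K_d = K^(24/6) = 0.543.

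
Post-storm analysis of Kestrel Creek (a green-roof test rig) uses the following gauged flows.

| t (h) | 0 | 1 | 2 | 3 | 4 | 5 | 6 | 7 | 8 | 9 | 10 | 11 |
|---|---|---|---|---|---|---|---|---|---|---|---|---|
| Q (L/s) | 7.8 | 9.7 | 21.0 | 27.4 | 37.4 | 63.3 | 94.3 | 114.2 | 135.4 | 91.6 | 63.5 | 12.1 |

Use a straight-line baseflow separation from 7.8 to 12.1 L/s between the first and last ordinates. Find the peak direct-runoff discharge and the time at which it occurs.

Q_p = 124.47 L/s at t = 8 h

Subtracting baseflow gives direct-runoff ordinates: 0.00, 1.51, 12.42, 18.43, 28.04, 53.55, 84.15, 103.66, 124.47, 80.28, 51.79, 0.00 L/s.
The maximum is 124.47 L/s, occurring at the reading for t = 8 h.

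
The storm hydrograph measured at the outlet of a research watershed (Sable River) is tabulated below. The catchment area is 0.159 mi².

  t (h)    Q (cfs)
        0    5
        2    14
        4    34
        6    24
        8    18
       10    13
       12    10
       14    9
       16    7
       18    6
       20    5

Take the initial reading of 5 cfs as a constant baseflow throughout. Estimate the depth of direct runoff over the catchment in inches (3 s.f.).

d ≈ 1.75 in

Direct runoff: 0.0, 9.0, 29.0, 19.0, 13.0, 8.0, 5.0, 4.0, 2.0, 1.0, 0.0 cfs; ΣQ_DR = 90.00 cfs.
V = ΣQ_DR · Δt = 90.00 × 7200 s = 6.480 × 10^5 ft³.
Over A = 0.159 mi², depth = V / A = 1.75 in.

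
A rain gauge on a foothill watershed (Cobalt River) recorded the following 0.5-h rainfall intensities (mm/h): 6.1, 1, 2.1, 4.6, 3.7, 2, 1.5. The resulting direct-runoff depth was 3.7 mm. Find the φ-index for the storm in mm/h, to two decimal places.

Only the 3 blocks with intensity above φ contribute runoff: 6.1, 4.6, 3.7 mm/h.
Σ(I−φ)·Δt = d  ⇒  (6.1+4.6+3.7 − 3φ)·0.5 = 3.7
φ = (14.40 − 3.7/0.5) / 3 = 2.33 mm/h.

φ ≈ 2.33 mm/h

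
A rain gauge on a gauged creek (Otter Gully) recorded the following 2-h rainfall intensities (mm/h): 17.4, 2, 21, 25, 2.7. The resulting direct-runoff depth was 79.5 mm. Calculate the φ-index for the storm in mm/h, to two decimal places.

φ ≈ 7.88 mm/h

Only the 3 blocks with intensity above φ contribute runoff: 17.4, 21, 25 mm/h.
Σ(I−φ)·Δt = d  ⇒  (17.4+21+25 − 3φ)·2 = 79.5
φ = (63.40 − 79.5/2) / 3 = 7.88 mm/h.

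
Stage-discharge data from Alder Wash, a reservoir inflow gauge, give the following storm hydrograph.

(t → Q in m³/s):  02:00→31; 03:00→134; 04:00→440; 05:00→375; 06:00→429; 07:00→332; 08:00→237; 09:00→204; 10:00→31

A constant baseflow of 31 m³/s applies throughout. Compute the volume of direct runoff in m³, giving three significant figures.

Direct-runoff ordinates (Q − Q_b): 0.0, 103.0, 409.0, 344.0, 398.0, 301.0, 206.0, 173.0, 0.0 m³/s.
ΣQ_DR = 1934 m³/s.
With Δt = 1 h = 3600 s, V = ΣQ_DR · Δt = 1934 × 3600 = 6.96 × 10^6 m³.

V ≈ 6.96 × 10^6 m³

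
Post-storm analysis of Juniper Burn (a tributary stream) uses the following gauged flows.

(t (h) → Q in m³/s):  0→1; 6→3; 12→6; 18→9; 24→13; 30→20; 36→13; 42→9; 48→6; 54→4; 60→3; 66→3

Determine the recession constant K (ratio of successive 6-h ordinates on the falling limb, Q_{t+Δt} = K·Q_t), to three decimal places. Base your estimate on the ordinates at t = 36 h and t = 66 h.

Using the recession-limb readings at t = 36 h and t = 66 h: Q falls from 13 to 3 m³/s over 5 intervals.
K = (Q₂/Q₁)^(1/5) = (3/13)^(1/5) = 0.746.

K ≈ 0.746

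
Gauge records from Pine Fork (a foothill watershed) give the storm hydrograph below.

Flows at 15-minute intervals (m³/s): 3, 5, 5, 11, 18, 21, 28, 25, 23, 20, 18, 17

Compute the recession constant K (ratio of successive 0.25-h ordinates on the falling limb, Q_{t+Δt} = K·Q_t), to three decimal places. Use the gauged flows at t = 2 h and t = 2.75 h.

Using the recession-limb readings at t = 2 h and t = 2.75 h: Q falls from 23 to 17 m³/s over 3 intervals.
K = (Q₂/Q₁)^(1/3) = (17/23)^(1/3) = 0.904.

K ≈ 0.904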